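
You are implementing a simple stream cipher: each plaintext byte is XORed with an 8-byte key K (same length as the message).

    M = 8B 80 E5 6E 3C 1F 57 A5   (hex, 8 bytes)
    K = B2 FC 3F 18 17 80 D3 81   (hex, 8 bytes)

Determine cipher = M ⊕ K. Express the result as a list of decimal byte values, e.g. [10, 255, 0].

8b ^ b2 = 39
80 ^ fc = 7c
e5 ^ 3f = da
6e ^ 18 = 76
3c ^ 17 = 2b
1f ^ 80 = 9f
57 ^ d3 = 84
a5 ^ 81 = 24

[57, 124, 218, 118, 43, 159, 132, 36]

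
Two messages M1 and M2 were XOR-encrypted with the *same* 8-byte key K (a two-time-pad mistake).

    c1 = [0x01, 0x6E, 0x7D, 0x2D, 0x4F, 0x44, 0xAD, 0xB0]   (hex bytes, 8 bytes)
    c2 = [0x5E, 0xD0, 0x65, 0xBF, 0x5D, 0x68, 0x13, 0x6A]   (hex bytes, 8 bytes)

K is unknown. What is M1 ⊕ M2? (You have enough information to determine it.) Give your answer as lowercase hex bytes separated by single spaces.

c1 ⊕ c2 = (M1 ⊕ K) ⊕ (M2 ⊕ K) = M1 ⊕ M2 — the shared key cancels under XOR.
byte 0:   1 ^  94 =  95
byte 1: 110 ^ 208 = 190
byte 2: 125 ^ 101 =  24
byte 3:  45 ^ 191 = 146
byte 4:  79 ^  93 =  18
byte 5:  68 ^ 104 =  44
byte 6: 173 ^  19 = 190
byte 7: 176 ^ 106 = 218

5f be 18 92 12 2c be da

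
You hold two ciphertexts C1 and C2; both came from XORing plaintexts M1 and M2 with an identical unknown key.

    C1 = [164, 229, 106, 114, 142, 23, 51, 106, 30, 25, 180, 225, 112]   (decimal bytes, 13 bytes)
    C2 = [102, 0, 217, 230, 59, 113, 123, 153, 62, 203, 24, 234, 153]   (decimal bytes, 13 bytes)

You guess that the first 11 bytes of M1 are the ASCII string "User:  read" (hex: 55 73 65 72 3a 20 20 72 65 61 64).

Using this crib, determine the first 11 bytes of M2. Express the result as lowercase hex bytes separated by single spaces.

97 96 d6 e6 8f 46 68 81 45 b3 c8

First, C1 ⊕ C2 = (M1 ⊕ K) ⊕ (M2 ⊕ K) = M1 ⊕ M2, so the key drops out. Then M2 = (M1 ⊕ M2) ⊕ M1 over the first 11 bytes.
byte 0: (a4 XOR 66) XOR 55 = c2 XOR 55 = 97
byte 1: (e5 XOR 00) XOR 73 = e5 XOR 73 = 96
byte 2: (6a XOR d9) XOR 65 = b3 XOR 65 = d6
byte 3: (72 XOR e6) XOR 72 = 94 XOR 72 = e6
byte 4: (8e XOR 3b) XOR 3a = b5 XOR 3a = 8f
byte 5: (17 XOR 71) XOR 20 = 66 XOR 20 = 46
byte 6: (33 XOR 7b) XOR 20 = 48 XOR 20 = 68
byte 7: (6a XOR 99) XOR 72 = f3 XOR 72 = 81
byte 8: (1e XOR 3e) XOR 65 = 20 XOR 65 = 45
byte 9: (19 XOR cb) XOR 61 = d2 XOR 61 = b3
byte 10: (b4 XOR 18) XOR 64 = ac XOR 64 = c8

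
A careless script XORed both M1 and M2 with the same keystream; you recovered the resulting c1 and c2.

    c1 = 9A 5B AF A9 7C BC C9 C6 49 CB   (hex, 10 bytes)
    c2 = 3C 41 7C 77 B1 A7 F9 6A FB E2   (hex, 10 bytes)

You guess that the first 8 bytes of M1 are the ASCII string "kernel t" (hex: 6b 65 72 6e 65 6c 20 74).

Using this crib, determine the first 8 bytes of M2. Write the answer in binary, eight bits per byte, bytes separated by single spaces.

11001101 01111111 10100001 10110000 10101000 01110111 00010000 11011000

First, c1 ⊕ c2 = (M1 ⊕ K) ⊕ (M2 ⊕ K) = M1 ⊕ M2, so the key drops out. Then M2 = (M1 ⊕ M2) ⊕ M1 over the first 8 bytes.
byte 0: (9a ^ 3c) ^ 6b = a6 ^ 6b = cd
byte 1: (5b ^ 41) ^ 65 = 1a ^ 65 = 7f
byte 2: (af ^ 7c) ^ 72 = d3 ^ 72 = a1
byte 3: (a9 ^ 77) ^ 6e = de ^ 6e = b0
byte 4: (7c ^ b1) ^ 65 = cd ^ 65 = a8
byte 5: (bc ^ a7) ^ 6c = 1b ^ 6c = 77
byte 6: (c9 ^ f9) ^ 20 = 30 ^ 20 = 10
byte 7: (c6 ^ 6a) ^ 74 = ac ^ 74 = d8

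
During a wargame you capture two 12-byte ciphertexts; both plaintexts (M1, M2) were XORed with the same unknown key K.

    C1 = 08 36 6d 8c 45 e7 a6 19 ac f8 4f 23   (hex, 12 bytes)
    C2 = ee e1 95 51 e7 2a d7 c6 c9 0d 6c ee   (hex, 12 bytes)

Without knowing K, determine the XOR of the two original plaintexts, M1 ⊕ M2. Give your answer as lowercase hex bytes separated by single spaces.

e6 d7 f8 dd a2 cd 71 df 65 f5 23 cd

C1 ⊕ C2 = (M1 ⊕ K) ⊕ (M2 ⊕ K) = M1 ⊕ M2 — the shared key cancels under XOR.
byte 0: 08 xor ee = e6
byte 1: 36 xor e1 = d7
byte 2: 6d xor 95 = f8
byte 3: 8c xor 51 = dd
byte 4: 45 xor e7 = a2
byte 5: e7 xor 2a = cd
byte 6: a6 xor d7 = 71
byte 7: 19 xor c6 = df
byte 8: ac xor c9 = 65
byte 9: f8 xor 0d = f5
byte 10: 4f xor 6c = 23
byte 11: 23 xor ee = cd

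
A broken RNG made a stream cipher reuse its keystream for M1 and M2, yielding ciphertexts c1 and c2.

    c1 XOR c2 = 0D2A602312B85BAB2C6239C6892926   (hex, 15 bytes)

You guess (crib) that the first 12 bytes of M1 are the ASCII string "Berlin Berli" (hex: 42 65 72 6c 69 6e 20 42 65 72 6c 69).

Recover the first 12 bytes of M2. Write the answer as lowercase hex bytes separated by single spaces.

Since c1 ⊕ c2 = M1 ⊕ M2, XORing with the guessed M1 bytes yields the corresponding M2 bytes: M2 = (c1 ⊕ c2) ⊕ M1.
00001101 ⊕ 01000010 = 01001111
00101010 ⊕ 01100101 = 01001111
01100000 ⊕ 01110010 = 00010010
00100011 ⊕ 01101100 = 01001111
00010010 ⊕ 01101001 = 01111011
10111000 ⊕ 01101110 = 11010110
01011011 ⊕ 00100000 = 01111011
10101011 ⊕ 01000010 = 11101001
00101100 ⊕ 01100101 = 01001001
01100010 ⊕ 01110010 = 00010000
00111001 ⊕ 01101100 = 01010101
11000110 ⊕ 01101001 = 10101111

4f 4f 12 4f 7b d6 7b e9 49 10 55 af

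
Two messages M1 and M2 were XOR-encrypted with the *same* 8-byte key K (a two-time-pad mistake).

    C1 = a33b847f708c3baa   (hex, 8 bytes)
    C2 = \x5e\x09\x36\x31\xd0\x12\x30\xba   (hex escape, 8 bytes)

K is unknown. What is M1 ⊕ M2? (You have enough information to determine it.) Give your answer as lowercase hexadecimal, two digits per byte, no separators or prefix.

C1 ⊕ C2 = (M1 ⊕ K) ⊕ (M2 ⊕ K) = M1 ⊕ M2 — the shared key cancels under XOR.
a3 ^ 5e = fd
3b ^ 09 = 32
84 ^ 36 = b2
7f ^ 31 = 4e
70 ^ d0 = a0
8c ^ 12 = 9e
3b ^ 30 = 0b
aa ^ ba = 10

fd32b24ea09e0b10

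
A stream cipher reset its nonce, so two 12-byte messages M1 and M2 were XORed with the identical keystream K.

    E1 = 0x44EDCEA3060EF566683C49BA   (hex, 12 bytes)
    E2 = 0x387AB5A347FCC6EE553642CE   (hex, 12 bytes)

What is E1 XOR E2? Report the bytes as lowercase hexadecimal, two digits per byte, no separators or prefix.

E1 ⊕ E2 = (M1 ⊕ K) ⊕ (M2 ⊕ K) = M1 ⊕ M2 — the shared key cancels under XOR.
byte 0: 01000100 ^ 00111000 = 01111100
byte 1: 11101101 ^ 01111010 = 10010111
byte 2: 11001110 ^ 10110101 = 01111011
byte 3: 10100011 ^ 10100011 = 00000000
byte 4: 00000110 ^ 01000111 = 01000001
byte 5: 00001110 ^ 11111100 = 11110010
byte 6: 11110101 ^ 11000110 = 00110011
byte 7: 01100110 ^ 11101110 = 10001000
byte 8: 01101000 ^ 01010101 = 00111101
byte 9: 00111100 ^ 00110110 = 00001010
byte 10: 01001001 ^ 01000010 = 00001011
byte 11: 10111010 ^ 11001110 = 01110100

7c977b0041f233883d0a0b74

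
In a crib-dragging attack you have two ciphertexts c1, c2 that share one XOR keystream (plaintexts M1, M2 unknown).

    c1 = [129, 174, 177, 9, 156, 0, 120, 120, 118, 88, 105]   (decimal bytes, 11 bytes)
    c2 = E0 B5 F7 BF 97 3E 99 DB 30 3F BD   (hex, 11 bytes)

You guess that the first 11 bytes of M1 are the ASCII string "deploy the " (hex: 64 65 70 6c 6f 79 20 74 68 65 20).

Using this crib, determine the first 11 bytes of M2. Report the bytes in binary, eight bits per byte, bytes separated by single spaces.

00000101 01111110 00110110 11011010 01100100 01000111 11000001 11010111 00101110 00000010 11110100

First, c1 ⊕ c2 = (M1 ⊕ K) ⊕ (M2 ⊕ K) = M1 ⊕ M2, so the key drops out. Then M2 = (M1 ⊕ M2) ⊕ M1 over the first 11 bytes.
byte 0: (81 ^ e0) ^ 64 = 61 ^ 64 = 05
byte 1: (ae ^ b5) ^ 65 = 1b ^ 65 = 7e
byte 2: (b1 ^ f7) ^ 70 = 46 ^ 70 = 36
byte 3: (09 ^ bf) ^ 6c = b6 ^ 6c = da
byte 4: (9c ^ 97) ^ 6f = 0b ^ 6f = 64
byte 5: (00 ^ 3e) ^ 79 = 3e ^ 79 = 47
byte 6: (78 ^ 99) ^ 20 = e1 ^ 20 = c1
byte 7: (78 ^ db) ^ 74 = a3 ^ 74 = d7
byte 8: (76 ^ 30) ^ 68 = 46 ^ 68 = 2e
byte 9: (58 ^ 3f) ^ 65 = 67 ^ 65 = 02
byte 10: (69 ^ bd) ^ 20 = d4 ^ 20 = f4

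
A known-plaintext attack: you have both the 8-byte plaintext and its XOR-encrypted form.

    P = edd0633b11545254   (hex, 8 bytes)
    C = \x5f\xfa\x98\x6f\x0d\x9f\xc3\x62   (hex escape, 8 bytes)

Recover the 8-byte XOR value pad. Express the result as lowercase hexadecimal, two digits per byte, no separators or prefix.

Since C = P ⊕ pad, XORing both sides with P gives pad = P ⊕ C.
ed xor 5f = b2
d0 xor fa = 2a
63 xor 98 = fb
3b xor 6f = 54
11 xor 0d = 1c
54 xor 9f = cb
52 xor c3 = 91
54 xor 62 = 36

b22afb541ccb9136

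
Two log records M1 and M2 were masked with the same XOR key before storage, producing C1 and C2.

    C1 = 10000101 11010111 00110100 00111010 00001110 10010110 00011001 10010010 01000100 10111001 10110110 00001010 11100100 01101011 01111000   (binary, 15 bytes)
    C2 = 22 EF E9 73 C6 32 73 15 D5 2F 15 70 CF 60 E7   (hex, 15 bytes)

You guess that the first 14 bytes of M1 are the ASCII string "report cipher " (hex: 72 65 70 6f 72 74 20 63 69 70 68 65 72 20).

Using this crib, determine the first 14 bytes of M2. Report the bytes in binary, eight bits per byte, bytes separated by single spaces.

First, C1 ⊕ C2 = (M1 ⊕ K) ⊕ (M2 ⊕ K) = M1 ⊕ M2, so the key drops out. Then M2 = (M1 ⊕ M2) ⊕ M1 over the first 14 bytes.
byte 0: (85 ^ 22) ^ 72 = a7 ^ 72 = d5
byte 1: (d7 ^ ef) ^ 65 = 38 ^ 65 = 5d
byte 2: (34 ^ e9) ^ 70 = dd ^ 70 = ad
byte 3: (3a ^ 73) ^ 6f = 49 ^ 6f = 26
byte 4: (0e ^ c6) ^ 72 = c8 ^ 72 = ba
byte 5: (96 ^ 32) ^ 74 = a4 ^ 74 = d0
byte 6: (19 ^ 73) ^ 20 = 6a ^ 20 = 4a
byte 7: (92 ^ 15) ^ 63 = 87 ^ 63 = e4
byte 8: (44 ^ d5) ^ 69 = 91 ^ 69 = f8
byte 9: (b9 ^ 2f) ^ 70 = 96 ^ 70 = e6
byte 10: (b6 ^ 15) ^ 68 = a3 ^ 68 = cb
byte 11: (0a ^ 70) ^ 65 = 7a ^ 65 = 1f
byte 12: (e4 ^ cf) ^ 72 = 2b ^ 72 = 59
byte 13: (6b ^ 60) ^ 20 = 0b ^ 20 = 2b

11010101 01011101 10101101 00100110 10111010 11010000 01001010 11100100 11111000 11100110 11001011 00011111 01011001 00101011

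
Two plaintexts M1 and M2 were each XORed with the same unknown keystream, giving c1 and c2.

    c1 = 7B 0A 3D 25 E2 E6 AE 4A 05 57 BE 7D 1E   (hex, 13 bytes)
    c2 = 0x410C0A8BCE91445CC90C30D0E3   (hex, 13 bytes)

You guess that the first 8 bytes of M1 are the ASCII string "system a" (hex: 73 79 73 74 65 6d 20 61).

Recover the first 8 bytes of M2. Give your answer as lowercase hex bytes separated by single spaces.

49 7f 44 da 49 1a ca 77

First, c1 ⊕ c2 = (M1 ⊕ K) ⊕ (M2 ⊕ K) = M1 ⊕ M2, so the key drops out. Then M2 = (M1 ⊕ M2) ⊕ M1 over the first 8 bytes.
byte 0: (7b ⊕ 41) ⊕ 73 = 3a ⊕ 73 = 49
byte 1: (0a ⊕ 0c) ⊕ 79 = 06 ⊕ 79 = 7f
byte 2: (3d ⊕ 0a) ⊕ 73 = 37 ⊕ 73 = 44
byte 3: (25 ⊕ 8b) ⊕ 74 = ae ⊕ 74 = da
byte 4: (e2 ⊕ ce) ⊕ 65 = 2c ⊕ 65 = 49
byte 5: (e6 ⊕ 91) ⊕ 6d = 77 ⊕ 6d = 1a
byte 6: (ae ⊕ 44) ⊕ 20 = ea ⊕ 20 = ca
byte 7: (4a ⊕ 5c) ⊕ 61 = 16 ⊕ 61 = 77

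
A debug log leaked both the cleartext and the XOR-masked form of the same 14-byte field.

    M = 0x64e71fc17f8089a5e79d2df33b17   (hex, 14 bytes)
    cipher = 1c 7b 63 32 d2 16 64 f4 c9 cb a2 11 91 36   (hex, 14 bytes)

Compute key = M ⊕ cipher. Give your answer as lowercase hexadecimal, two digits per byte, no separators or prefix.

Since cipher = M ⊕ key, XORing both sides with M gives key = M ⊕ cipher.
100 ^  28 = 120
231 ^ 123 = 156
 31 ^  99 = 124
193 ^  50 = 243
127 ^ 210 = 173
128 ^  22 = 150
137 ^ 100 = 237
165 ^ 244 =  81
231 ^ 201 =  46
157 ^ 203 =  86
 45 ^ 162 = 143
243 ^  17 = 226
 59 ^ 145 = 170
 23 ^  54 =  33

789c7cf3ad96ed512e568fe2aa21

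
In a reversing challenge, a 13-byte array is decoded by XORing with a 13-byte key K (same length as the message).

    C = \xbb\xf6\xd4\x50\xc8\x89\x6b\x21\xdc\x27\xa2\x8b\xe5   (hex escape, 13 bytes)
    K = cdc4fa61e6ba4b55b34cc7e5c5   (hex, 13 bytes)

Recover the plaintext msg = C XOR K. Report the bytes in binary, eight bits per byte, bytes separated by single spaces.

01110110 00110010 00101110 00110001 00101110 00110011 00100000 01110100 01101111 01101011 01100101 01101110 00100000

XOR is its own inverse, so applying the key byte-wise gives the result directly.
byte 0: bb ⊕ cd = 76
byte 1: f6 ⊕ c4 = 32
byte 2: d4 ⊕ fa = 2e
byte 3: 50 ⊕ 61 = 31
byte 4: c8 ⊕ e6 = 2e
byte 5: 89 ⊕ ba = 33
byte 6: 6b ⊕ 4b = 20
byte 7: 21 ⊕ 55 = 74
byte 8: dc ⊕ b3 = 6f
byte 9: 27 ⊕ 4c = 6b
byte 10: a2 ⊕ c7 = 65
byte 11: 8b ⊕ e5 = 6e
byte 12: e5 ⊕ c5 = 20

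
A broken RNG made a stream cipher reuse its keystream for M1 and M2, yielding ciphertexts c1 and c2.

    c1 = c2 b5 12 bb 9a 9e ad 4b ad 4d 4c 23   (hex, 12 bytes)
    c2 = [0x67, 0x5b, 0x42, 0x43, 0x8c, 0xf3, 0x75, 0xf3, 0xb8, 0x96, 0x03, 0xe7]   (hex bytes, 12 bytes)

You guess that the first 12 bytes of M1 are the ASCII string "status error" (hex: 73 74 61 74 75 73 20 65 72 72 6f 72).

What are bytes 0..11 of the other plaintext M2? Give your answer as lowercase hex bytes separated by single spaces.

First, c1 ⊕ c2 = (M1 ⊕ K) ⊕ (M2 ⊕ K) = M1 ⊕ M2, so the key drops out. Then M2 = (M1 ⊕ M2) ⊕ M1 over the first 12 bytes.
byte 0: (c2 XOR 67) XOR 73 = a5 XOR 73 = d6
byte 1: (b5 XOR 5b) XOR 74 = ee XOR 74 = 9a
byte 2: (12 XOR 42) XOR 61 = 50 XOR 61 = 31
byte 3: (bb XOR 43) XOR 74 = f8 XOR 74 = 8c
byte 4: (9a XOR 8c) XOR 75 = 16 XOR 75 = 63
byte 5: (9e XOR f3) XOR 73 = 6d XOR 73 = 1e
byte 6: (ad XOR 75) XOR 20 = d8 XOR 20 = f8
byte 7: (4b XOR f3) XOR 65 = b8 XOR 65 = dd
byte 8: (ad XOR b8) XOR 72 = 15 XOR 72 = 67
byte 9: (4d XOR 96) XOR 72 = db XOR 72 = a9
byte 10: (4c XOR 03) XOR 6f = 4f XOR 6f = 20
byte 11: (23 XOR e7) XOR 72 = c4 XOR 72 = b6

d6 9a 31 8c 63 1e f8 dd 67 a9 20 b6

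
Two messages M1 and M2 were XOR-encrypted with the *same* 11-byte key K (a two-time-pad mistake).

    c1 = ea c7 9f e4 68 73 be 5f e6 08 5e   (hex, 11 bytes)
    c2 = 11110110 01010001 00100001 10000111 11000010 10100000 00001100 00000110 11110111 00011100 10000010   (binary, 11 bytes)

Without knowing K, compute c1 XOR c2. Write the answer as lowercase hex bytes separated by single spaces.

1c 96 be 63 aa d3 b2 59 11 14 dc

c1 ⊕ c2 = (M1 ⊕ K) ⊕ (M2 ⊕ K) = M1 ⊕ M2 — the shared key cancels under XOR.
byte 0: 234 XOR 246 =  28
byte 1: 199 XOR  81 = 150
byte 2: 159 XOR  33 = 190
byte 3: 228 XOR 135 =  99
byte 4: 104 XOR 194 = 170
byte 5: 115 XOR 160 = 211
byte 6: 190 XOR  12 = 178
byte 7:  95 XOR   6 =  89
byte 8: 230 XOR 247 =  17
byte 9:   8 XOR  28 =  20
byte 10:  94 XOR 130 = 220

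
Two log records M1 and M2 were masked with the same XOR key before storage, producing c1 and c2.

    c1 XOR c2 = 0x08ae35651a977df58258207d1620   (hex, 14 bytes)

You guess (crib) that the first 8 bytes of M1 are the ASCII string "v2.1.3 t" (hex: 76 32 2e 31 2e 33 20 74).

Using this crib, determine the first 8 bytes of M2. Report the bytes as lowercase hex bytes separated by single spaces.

7e 9c 1b 54 34 a4 5d 81

Since c1 ⊕ c2 = M1 ⊕ M2, XORing with the guessed M1 bytes yields the corresponding M2 bytes: M2 = (c1 ⊕ c2) ⊕ M1.
08 xor 76 = 7e
ae xor 32 = 9c
35 xor 2e = 1b
65 xor 31 = 54
1a xor 2e = 34
97 xor 33 = a4
7d xor 20 = 5d
f5 xor 74 = 81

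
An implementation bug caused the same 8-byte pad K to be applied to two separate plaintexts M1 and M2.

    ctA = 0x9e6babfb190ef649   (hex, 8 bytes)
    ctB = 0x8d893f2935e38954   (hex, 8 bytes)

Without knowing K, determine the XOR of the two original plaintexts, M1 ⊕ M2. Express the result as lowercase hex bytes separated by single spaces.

13 e2 94 d2 2c ed 7f 1d

ctA ⊕ ctB = (M1 ⊕ K) ⊕ (M2 ⊕ K) = M1 ⊕ M2 — the shared key cancels under XOR.
byte 0: 9e xor 8d = 13
byte 1: 6b xor 89 = e2
byte 2: ab xor 3f = 94
byte 3: fb xor 29 = d2
byte 4: 19 xor 35 = 2c
byte 5: 0e xor e3 = ed
byte 6: f6 xor 89 = 7f
byte 7: 49 xor 54 = 1d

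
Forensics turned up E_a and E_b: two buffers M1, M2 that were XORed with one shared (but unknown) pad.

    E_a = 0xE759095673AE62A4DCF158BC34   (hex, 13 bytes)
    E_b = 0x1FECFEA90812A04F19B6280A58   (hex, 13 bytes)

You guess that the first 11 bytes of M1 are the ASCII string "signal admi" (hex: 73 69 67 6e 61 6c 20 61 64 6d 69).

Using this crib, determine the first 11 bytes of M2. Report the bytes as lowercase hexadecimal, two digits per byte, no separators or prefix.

8bdc90911ad0e28aa12a19

First, E_a ⊕ E_b = (M1 ⊕ K) ⊕ (M2 ⊕ K) = M1 ⊕ M2, so the key drops out. Then M2 = (M1 ⊕ M2) ⊕ M1 over the first 11 bytes.
byte 0: (e7 xor 1f) xor 73 = f8 xor 73 = 8b
byte 1: (59 xor ec) xor 69 = b5 xor 69 = dc
byte 2: (09 xor fe) xor 67 = f7 xor 67 = 90
byte 3: (56 xor a9) xor 6e = ff xor 6e = 91
byte 4: (73 xor 08) xor 61 = 7b xor 61 = 1a
byte 5: (ae xor 12) xor 6c = bc xor 6c = d0
byte 6: (62 xor a0) xor 20 = c2 xor 20 = e2
byte 7: (a4 xor 4f) xor 61 = eb xor 61 = 8a
byte 8: (dc xor 19) xor 64 = c5 xor 64 = a1
byte 9: (f1 xor b6) xor 6d = 47 xor 6d = 2a
byte 10: (58 xor 28) xor 69 = 70 xor 69 = 19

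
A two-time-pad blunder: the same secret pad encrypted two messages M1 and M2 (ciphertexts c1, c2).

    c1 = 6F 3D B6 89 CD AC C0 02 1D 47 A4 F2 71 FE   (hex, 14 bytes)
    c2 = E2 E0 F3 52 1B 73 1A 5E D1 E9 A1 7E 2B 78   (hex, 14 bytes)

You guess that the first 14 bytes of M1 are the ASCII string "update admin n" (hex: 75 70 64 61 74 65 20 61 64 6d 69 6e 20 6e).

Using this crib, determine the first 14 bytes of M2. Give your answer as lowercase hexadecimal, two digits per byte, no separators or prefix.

First, c1 ⊕ c2 = (M1 ⊕ K) ⊕ (M2 ⊕ K) = M1 ⊕ M2, so the key drops out. Then M2 = (M1 ⊕ M2) ⊕ M1 over the first 14 bytes.
byte 0: (6f ⊕ e2) ⊕ 75 = 8d ⊕ 75 = f8
byte 1: (3d ⊕ e0) ⊕ 70 = dd ⊕ 70 = ad
byte 2: (b6 ⊕ f3) ⊕ 64 = 45 ⊕ 64 = 21
byte 3: (89 ⊕ 52) ⊕ 61 = db ⊕ 61 = ba
byte 4: (cd ⊕ 1b) ⊕ 74 = d6 ⊕ 74 = a2
byte 5: (ac ⊕ 73) ⊕ 65 = df ⊕ 65 = ba
byte 6: (c0 ⊕ 1a) ⊕ 20 = da ⊕ 20 = fa
byte 7: (02 ⊕ 5e) ⊕ 61 = 5c ⊕ 61 = 3d
byte 8: (1d ⊕ d1) ⊕ 64 = cc ⊕ 64 = a8
byte 9: (47 ⊕ e9) ⊕ 6d = ae ⊕ 6d = c3
byte 10: (a4 ⊕ a1) ⊕ 69 = 05 ⊕ 69 = 6c
byte 11: (f2 ⊕ 7e) ⊕ 6e = 8c ⊕ 6e = e2
byte 12: (71 ⊕ 2b) ⊕ 20 = 5a ⊕ 20 = 7a
byte 13: (fe ⊕ 78) ⊕ 6e = 86 ⊕ 6e = e8

f8ad21baa2bafa3da8c36ce27ae8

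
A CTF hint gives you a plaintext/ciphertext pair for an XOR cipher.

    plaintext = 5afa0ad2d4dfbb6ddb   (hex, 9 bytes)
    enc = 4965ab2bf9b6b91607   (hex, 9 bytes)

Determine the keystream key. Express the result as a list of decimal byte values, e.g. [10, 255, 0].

[19, 159, 161, 249, 45, 105, 2, 123, 220]

Since enc = plaintext ⊕ key, XORing both sides with plaintext gives key = plaintext ⊕ enc.
01011010 xor 01001001 = 00010011
11111010 xor 01100101 = 10011111
00001010 xor 10101011 = 10100001
11010010 xor 00101011 = 11111001
11010100 xor 11111001 = 00101101
11011111 xor 10110110 = 01101001
10111011 xor 10111001 = 00000010
01101101 xor 00010110 = 01111011
11011011 xor 00000111 = 11011100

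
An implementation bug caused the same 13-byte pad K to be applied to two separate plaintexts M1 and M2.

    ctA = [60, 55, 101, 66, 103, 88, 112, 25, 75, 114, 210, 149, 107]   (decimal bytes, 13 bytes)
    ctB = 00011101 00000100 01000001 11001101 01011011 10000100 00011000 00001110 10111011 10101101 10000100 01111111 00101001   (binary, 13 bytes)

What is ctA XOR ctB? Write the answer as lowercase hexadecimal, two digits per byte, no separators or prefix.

2133248f3cdc6817f0df56ea42

ctA ⊕ ctB = (M1 ⊕ K) ⊕ (M2 ⊕ K) = M1 ⊕ M2 — the shared key cancels under XOR.
byte 0: 00111100 ⊕ 00011101 = 00100001
byte 1: 00110111 ⊕ 00000100 = 00110011
byte 2: 01100101 ⊕ 01000001 = 00100100
byte 3: 01000010 ⊕ 11001101 = 10001111
byte 4: 01100111 ⊕ 01011011 = 00111100
byte 5: 01011000 ⊕ 10000100 = 11011100
byte 6: 01110000 ⊕ 00011000 = 01101000
byte 7: 00011001 ⊕ 00001110 = 00010111
byte 8: 01001011 ⊕ 10111011 = 11110000
byte 9: 01110010 ⊕ 10101101 = 11011111
byte 10: 11010010 ⊕ 10000100 = 01010110
byte 11: 10010101 ⊕ 01111111 = 11101010
byte 12: 01101011 ⊕ 00101001 = 01000010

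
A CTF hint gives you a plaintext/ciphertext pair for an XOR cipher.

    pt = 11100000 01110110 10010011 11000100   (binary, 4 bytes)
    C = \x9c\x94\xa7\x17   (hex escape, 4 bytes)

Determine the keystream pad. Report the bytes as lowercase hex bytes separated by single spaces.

7c e2 34 d3

Since C = pt ⊕ pad, XORing both sides with pt gives pad = pt ⊕ C.
224 ⊕ 156 = 124
118 ⊕ 148 = 226
147 ⊕ 167 =  52
196 ⊕  23 = 211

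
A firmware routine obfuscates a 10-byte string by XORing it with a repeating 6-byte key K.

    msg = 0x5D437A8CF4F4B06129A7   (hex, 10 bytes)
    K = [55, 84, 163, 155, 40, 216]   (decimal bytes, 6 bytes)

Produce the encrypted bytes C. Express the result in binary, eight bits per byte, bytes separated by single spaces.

01101010 00010111 11011001 00010111 11011100 00101100 10000111 00110101 10001010 00111100

The 6-byte key repeats, so the effective keystream is 37 54 a3 9b 28 d8 37 54 a3 9b.
byte 0: 01011101 xor 00110111 = 01101010
byte 1: 01000011 xor 01010100 = 00010111
byte 2: 01111010 xor 10100011 = 11011001
byte 3: 10001100 xor 10011011 = 00010111
byte 4: 11110100 xor 00101000 = 11011100
byte 5: 11110100 xor 11011000 = 00101100
byte 6: 10110000 xor 00110111 = 10000111
byte 7: 01100001 xor 01010100 = 00110101
byte 8: 00101001 xor 10100011 = 10001010
byte 9: 10100111 xor 10011011 = 00111100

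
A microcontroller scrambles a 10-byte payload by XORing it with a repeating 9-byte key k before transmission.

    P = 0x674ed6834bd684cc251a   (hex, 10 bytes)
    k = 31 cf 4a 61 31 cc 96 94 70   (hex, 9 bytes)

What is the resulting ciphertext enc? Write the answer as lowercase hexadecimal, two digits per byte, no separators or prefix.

56819ce27a1a1258552b

The 9-byte key repeats, so the effective keystream is 31 cf 4a 61 31 cc 96 94 70 31.
byte 0: 67 xor 31 = 56
byte 1: 4e xor cf = 81
byte 2: d6 xor 4a = 9c
byte 3: 83 xor 61 = e2
byte 4: 4b xor 31 = 7a
byte 5: d6 xor cc = 1a
byte 6: 84 xor 96 = 12
byte 7: cc xor 94 = 58
byte 8: 25 xor 70 = 55
byte 9: 1a xor 31 = 2b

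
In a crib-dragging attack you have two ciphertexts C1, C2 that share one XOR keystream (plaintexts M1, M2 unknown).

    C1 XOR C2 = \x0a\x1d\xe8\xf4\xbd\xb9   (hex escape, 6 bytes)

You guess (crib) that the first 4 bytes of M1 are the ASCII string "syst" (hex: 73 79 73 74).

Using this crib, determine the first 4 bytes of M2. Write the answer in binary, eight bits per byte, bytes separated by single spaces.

Since C1 ⊕ C2 = M1 ⊕ M2, XORing with the guessed M1 bytes yields the corresponding M2 bytes: M2 = (C1 ⊕ C2) ⊕ M1.
00001010 xor 01110011 = 01111001
00011101 xor 01111001 = 01100100
11101000 xor 01110011 = 10011011
11110100 xor 01110100 = 10000000

01111001 01100100 10011011 10000000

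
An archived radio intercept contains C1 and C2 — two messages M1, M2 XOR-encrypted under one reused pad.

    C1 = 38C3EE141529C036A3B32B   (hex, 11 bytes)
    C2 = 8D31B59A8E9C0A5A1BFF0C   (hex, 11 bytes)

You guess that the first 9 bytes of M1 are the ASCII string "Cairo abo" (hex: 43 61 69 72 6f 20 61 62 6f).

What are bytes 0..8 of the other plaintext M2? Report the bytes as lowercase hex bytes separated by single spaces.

First, C1 ⊕ C2 = (M1 ⊕ K) ⊕ (M2 ⊕ K) = M1 ⊕ M2, so the key drops out. Then M2 = (M1 ⊕ M2) ⊕ M1 over the first 9 bytes.
byte 0: (38 xor 8d) xor 43 = b5 xor 43 = f6
byte 1: (c3 xor 31) xor 61 = f2 xor 61 = 93
byte 2: (ee xor b5) xor 69 = 5b xor 69 = 32
byte 3: (14 xor 9a) xor 72 = 8e xor 72 = fc
byte 4: (15 xor 8e) xor 6f = 9b xor 6f = f4
byte 5: (29 xor 9c) xor 20 = b5 xor 20 = 95
byte 6: (c0 xor 0a) xor 61 = ca xor 61 = ab
byte 7: (36 xor 5a) xor 62 = 6c xor 62 = 0e
byte 8: (a3 xor 1b) xor 6f = b8 xor 6f = d7

f6 93 32 fc f4 95 ab 0e d7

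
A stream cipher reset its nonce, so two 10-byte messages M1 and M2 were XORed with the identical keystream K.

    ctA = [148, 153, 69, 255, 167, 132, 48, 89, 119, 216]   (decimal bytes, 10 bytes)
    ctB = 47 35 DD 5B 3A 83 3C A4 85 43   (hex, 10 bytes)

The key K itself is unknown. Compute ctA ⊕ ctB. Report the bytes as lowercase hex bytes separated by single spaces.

ctA ⊕ ctB = (M1 ⊕ K) ⊕ (M2 ⊕ K) = M1 ⊕ M2 — the shared key cancels under XOR.
148 ⊕  71 = 211
153 ⊕  53 = 172
 69 ⊕ 221 = 152
255 ⊕  91 = 164
167 ⊕  58 = 157
132 ⊕ 131 =   7
 48 ⊕  60 =  12
 89 ⊕ 164 = 253
119 ⊕ 133 = 242
216 ⊕  67 = 155

d3 ac 98 a4 9d 07 0c fd f2 9b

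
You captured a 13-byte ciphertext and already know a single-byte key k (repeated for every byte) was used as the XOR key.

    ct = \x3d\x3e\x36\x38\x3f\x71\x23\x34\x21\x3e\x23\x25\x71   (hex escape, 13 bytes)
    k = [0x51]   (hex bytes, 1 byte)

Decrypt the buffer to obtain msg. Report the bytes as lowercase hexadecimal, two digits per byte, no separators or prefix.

The 1-byte key repeats, so the effective keystream is 51 51 51 51 51 51 51 51 51 51 51 51 51.
byte 0:  61 ⊕  81 = 108
byte 1:  62 ⊕  81 = 111
byte 2:  54 ⊕  81 = 103
byte 3:  56 ⊕  81 = 105
byte 4:  63 ⊕  81 = 110
byte 5: 113 ⊕  81 =  32
byte 6:  35 ⊕  81 = 114
byte 7:  52 ⊕  81 = 101
byte 8:  33 ⊕  81 = 112
byte 9:  62 ⊕  81 = 111
byte 10:  35 ⊕  81 = 114
byte 11:  37 ⊕  81 = 116
byte 12: 113 ⊕  81 =  32

6c6f67696e207265706f727420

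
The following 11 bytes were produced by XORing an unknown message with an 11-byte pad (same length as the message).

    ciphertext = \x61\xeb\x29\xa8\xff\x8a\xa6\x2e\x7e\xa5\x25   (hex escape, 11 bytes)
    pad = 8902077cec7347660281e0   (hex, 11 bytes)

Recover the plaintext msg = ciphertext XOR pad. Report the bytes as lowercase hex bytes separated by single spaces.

e8 e9 2e d4 13 f9 e1 48 7c 24 c5

61 XOR 89 = e8
eb XOR 02 = e9
29 XOR 07 = 2e
a8 XOR 7c = d4
ff XOR ec = 13
8a XOR 73 = f9
a6 XOR 47 = e1
2e XOR 66 = 48
7e XOR 02 = 7c
a5 XOR 81 = 24
25 XOR e0 = c5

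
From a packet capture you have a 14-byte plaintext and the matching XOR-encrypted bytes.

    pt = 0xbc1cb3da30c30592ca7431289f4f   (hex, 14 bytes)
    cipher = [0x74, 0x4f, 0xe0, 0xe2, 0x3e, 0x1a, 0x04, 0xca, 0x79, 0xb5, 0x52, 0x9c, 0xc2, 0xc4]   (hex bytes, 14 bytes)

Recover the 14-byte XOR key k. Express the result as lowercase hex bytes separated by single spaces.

c8 53 53 38 0e d9 01 58 b3 c1 63 b4 5d 8b

Since cipher = pt ⊕ k, XORing both sides with pt gives k = pt ⊕ cipher.
188 XOR 116 = 200
 28 XOR  79 =  83
179 XOR 224 =  83
218 XOR 226 =  56
 48 XOR  62 =  14
195 XOR  26 = 217
  5 XOR   4 =   1
146 XOR 202 =  88
202 XOR 121 = 179
116 XOR 181 = 193
 49 XOR  82 =  99
 40 XOR 156 = 180
159 XOR 194 =  93
 79 XOR 196 = 139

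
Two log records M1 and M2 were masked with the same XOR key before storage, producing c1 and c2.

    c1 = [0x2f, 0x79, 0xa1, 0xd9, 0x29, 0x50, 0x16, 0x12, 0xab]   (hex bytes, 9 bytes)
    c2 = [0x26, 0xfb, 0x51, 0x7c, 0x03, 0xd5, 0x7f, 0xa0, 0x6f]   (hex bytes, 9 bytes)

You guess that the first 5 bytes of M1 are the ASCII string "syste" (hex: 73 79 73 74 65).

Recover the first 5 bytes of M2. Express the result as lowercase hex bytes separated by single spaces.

First, c1 ⊕ c2 = (M1 ⊕ K) ⊕ (M2 ⊕ K) = M1 ⊕ M2, so the key drops out. Then M2 = (M1 ⊕ M2) ⊕ M1 over the first 5 bytes.
byte 0: (2f ⊕ 26) ⊕ 73 = 09 ⊕ 73 = 7a
byte 1: (79 ⊕ fb) ⊕ 79 = 82 ⊕ 79 = fb
byte 2: (a1 ⊕ 51) ⊕ 73 = f0 ⊕ 73 = 83
byte 3: (d9 ⊕ 7c) ⊕ 74 = a5 ⊕ 74 = d1
byte 4: (29 ⊕ 03) ⊕ 65 = 2a ⊕ 65 = 4f

7a fb 83 d1 4f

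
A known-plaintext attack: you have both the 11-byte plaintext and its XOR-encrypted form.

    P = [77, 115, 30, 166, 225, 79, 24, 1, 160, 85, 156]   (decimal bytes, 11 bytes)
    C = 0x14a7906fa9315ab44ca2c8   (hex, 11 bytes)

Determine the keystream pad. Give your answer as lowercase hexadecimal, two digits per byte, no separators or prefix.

Since C = P ⊕ pad, XORing both sides with P gives pad = P ⊕ C.
byte 0: 4d ^ 14 = 59
byte 1: 73 ^ a7 = d4
byte 2: 1e ^ 90 = 8e
byte 3: a6 ^ 6f = c9
byte 4: e1 ^ a9 = 48
byte 5: 4f ^ 31 = 7e
byte 6: 18 ^ 5a = 42
byte 7: 01 ^ b4 = b5
byte 8: a0 ^ 4c = ec
byte 9: 55 ^ a2 = f7
byte 10: 9c ^ c8 = 54

59d48ec9487e42b5ecf754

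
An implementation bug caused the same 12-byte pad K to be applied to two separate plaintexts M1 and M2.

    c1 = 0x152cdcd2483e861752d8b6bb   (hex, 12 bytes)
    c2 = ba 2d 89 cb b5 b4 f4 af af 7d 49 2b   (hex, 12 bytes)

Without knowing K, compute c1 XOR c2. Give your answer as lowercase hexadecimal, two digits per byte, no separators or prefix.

c1 ⊕ c2 = (M1 ⊕ K) ⊕ (M2 ⊕ K) = M1 ⊕ M2 — the shared key cancels under XOR.
15 ⊕ ba = af
2c ⊕ 2d = 01
dc ⊕ 89 = 55
d2 ⊕ cb = 19
48 ⊕ b5 = fd
3e ⊕ b4 = 8a
86 ⊕ f4 = 72
17 ⊕ af = b8
52 ⊕ af = fd
d8 ⊕ 7d = a5
b6 ⊕ 49 = ff
bb ⊕ 2b = 90

af015519fd8a72b8fda5ff90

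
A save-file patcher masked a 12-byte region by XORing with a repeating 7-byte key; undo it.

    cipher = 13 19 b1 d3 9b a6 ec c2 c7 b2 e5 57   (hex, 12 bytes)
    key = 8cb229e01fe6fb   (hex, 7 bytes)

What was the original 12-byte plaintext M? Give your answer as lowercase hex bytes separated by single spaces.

The 7-byte key repeats, so the effective keystream is 8c b2 29 e0 1f e6 fb 8c b2 29 e0 1f.
byte 0: 00010011 ⊕ 10001100 = 10011111
byte 1: 00011001 ⊕ 10110010 = 10101011
byte 2: 10110001 ⊕ 00101001 = 10011000
byte 3: 11010011 ⊕ 11100000 = 00110011
byte 4: 10011011 ⊕ 00011111 = 10000100
byte 5: 10100110 ⊕ 11100110 = 01000000
byte 6: 11101100 ⊕ 11111011 = 00010111
byte 7: 11000010 ⊕ 10001100 = 01001110
byte 8: 11000111 ⊕ 10110010 = 01110101
byte 9: 10110010 ⊕ 00101001 = 10011011
byte 10: 11100101 ⊕ 11100000 = 00000101
byte 11: 01010111 ⊕ 00011111 = 01001000

9f ab 98 33 84 40 17 4e 75 9b 05 48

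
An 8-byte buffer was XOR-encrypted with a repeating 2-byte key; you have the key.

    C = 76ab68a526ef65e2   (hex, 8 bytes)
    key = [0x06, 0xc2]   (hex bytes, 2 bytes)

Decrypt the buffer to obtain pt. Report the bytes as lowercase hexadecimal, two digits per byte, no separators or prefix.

70696e67202d6320

The 2-byte key repeats, so the effective keystream is 06 c2 06 c2 06 c2 06 c2.
byte 0: 76 xor 06 = 70
byte 1: ab xor c2 = 69
byte 2: 68 xor 06 = 6e
byte 3: a5 xor c2 = 67
byte 4: 26 xor 06 = 20
byte 5: ef xor c2 = 2d
byte 6: 65 xor 06 = 63
byte 7: e2 xor c2 = 20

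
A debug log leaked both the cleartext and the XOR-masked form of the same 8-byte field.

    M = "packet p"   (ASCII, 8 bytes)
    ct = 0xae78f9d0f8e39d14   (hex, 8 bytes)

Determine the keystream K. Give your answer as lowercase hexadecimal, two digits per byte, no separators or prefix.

de199abb9d97bd64

Since ct = M ⊕ K, XORing both sides with M gives K = M ⊕ ct.
01110000 xor 10101110 = 11011110
01100001 xor 01111000 = 00011001
01100011 xor 11111001 = 10011010
01101011 xor 11010000 = 10111011
01100101 xor 11111000 = 10011101
01110100 xor 11100011 = 10010111
00100000 xor 10011101 = 10111101
01110000 xor 00010100 = 01100100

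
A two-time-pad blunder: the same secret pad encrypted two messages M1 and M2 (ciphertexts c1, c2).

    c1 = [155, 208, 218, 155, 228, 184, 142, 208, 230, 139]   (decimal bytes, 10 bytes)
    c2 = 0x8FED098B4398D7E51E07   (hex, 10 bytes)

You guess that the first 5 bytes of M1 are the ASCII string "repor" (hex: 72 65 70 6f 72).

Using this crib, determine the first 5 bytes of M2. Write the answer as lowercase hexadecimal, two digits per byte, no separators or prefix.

6658a37fd5

First, c1 ⊕ c2 = (M1 ⊕ K) ⊕ (M2 ⊕ K) = M1 ⊕ M2, so the key drops out. Then M2 = (M1 ⊕ M2) ⊕ M1 over the first 5 bytes.
byte 0: (9b XOR 8f) XOR 72 = 14 XOR 72 = 66
byte 1: (d0 XOR ed) XOR 65 = 3d XOR 65 = 58
byte 2: (da XOR 09) XOR 70 = d3 XOR 70 = a3
byte 3: (9b XOR 8b) XOR 6f = 10 XOR 6f = 7f
byte 4: (e4 XOR 43) XOR 72 = a7 XOR 72 = d5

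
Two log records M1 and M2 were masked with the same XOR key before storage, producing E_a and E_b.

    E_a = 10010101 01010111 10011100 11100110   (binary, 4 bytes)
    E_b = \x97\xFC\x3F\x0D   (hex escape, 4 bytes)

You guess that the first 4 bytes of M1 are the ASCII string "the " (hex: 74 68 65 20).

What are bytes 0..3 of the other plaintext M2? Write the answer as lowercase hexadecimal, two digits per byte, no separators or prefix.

First, E_a ⊕ E_b = (M1 ⊕ K) ⊕ (M2 ⊕ K) = M1 ⊕ M2, so the key drops out. Then M2 = (M1 ⊕ M2) ⊕ M1 over the first 4 bytes.
byte 0: (95 ⊕ 97) ⊕ 74 = 02 ⊕ 74 = 76
byte 1: (57 ⊕ fc) ⊕ 68 = ab ⊕ 68 = c3
byte 2: (9c ⊕ 3f) ⊕ 65 = a3 ⊕ 65 = c6
byte 3: (e6 ⊕ 0d) ⊕ 20 = eb ⊕ 20 = cb

76c3c6cb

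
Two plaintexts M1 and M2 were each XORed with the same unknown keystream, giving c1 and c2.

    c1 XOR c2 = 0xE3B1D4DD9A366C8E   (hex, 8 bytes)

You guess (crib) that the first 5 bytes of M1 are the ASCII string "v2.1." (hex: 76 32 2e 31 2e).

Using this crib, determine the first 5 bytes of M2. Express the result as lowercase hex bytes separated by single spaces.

95 83 fa ec b4

Since c1 ⊕ c2 = M1 ⊕ M2, XORing with the guessed M1 bytes yields the corresponding M2 bytes: M2 = (c1 ⊕ c2) ⊕ M1.
227 ^ 118 = 149
177 ^  50 = 131
212 ^  46 = 250
221 ^  49 = 236
154 ^  46 = 180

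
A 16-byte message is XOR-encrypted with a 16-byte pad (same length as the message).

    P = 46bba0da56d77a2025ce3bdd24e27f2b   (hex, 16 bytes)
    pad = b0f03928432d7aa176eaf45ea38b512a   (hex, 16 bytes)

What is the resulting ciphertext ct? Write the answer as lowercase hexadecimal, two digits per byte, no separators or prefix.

byte 0: 01000110 ^ 10110000 = 11110110
byte 1: 10111011 ^ 11110000 = 01001011
byte 2: 10100000 ^ 00111001 = 10011001
byte 3: 11011010 ^ 00101000 = 11110010
byte 4: 01010110 ^ 01000011 = 00010101
byte 5: 11010111 ^ 00101101 = 11111010
byte 6: 01111010 ^ 01111010 = 00000000
byte 7: 00100000 ^ 10100001 = 10000001
byte 8: 00100101 ^ 01110110 = 01010011
byte 9: 11001110 ^ 11101010 = 00100100
byte 10: 00111011 ^ 11110100 = 11001111
byte 11: 11011101 ^ 01011110 = 10000011
byte 12: 00100100 ^ 10100011 = 10000111
byte 13: 11100010 ^ 10001011 = 01101001
byte 14: 01111111 ^ 01010001 = 00101110
byte 15: 00101011 ^ 00101010 = 00000001

f64b99f215fa00815324cf8387692e01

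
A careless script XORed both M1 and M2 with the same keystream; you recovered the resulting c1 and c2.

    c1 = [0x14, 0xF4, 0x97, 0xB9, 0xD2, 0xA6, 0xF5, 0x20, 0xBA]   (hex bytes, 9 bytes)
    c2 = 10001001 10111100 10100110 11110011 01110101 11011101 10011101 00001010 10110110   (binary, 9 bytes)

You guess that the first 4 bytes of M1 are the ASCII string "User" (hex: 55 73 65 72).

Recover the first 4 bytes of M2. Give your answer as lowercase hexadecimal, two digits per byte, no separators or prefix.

c83b5438

First, c1 ⊕ c2 = (M1 ⊕ K) ⊕ (M2 ⊕ K) = M1 ⊕ M2, so the key drops out. Then M2 = (M1 ⊕ M2) ⊕ M1 over the first 4 bytes.
byte 0: (14 xor 89) xor 55 = 9d xor 55 = c8
byte 1: (f4 xor bc) xor 73 = 48 xor 73 = 3b
byte 2: (97 xor a6) xor 65 = 31 xor 65 = 54
byte 3: (b9 xor f3) xor 72 = 4a xor 72 = 38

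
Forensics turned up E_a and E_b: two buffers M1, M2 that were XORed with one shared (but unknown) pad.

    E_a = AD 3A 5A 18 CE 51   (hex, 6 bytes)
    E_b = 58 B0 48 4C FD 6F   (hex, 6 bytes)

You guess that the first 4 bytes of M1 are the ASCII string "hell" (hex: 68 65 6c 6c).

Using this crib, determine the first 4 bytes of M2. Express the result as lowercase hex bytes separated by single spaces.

First, E_a ⊕ E_b = (M1 ⊕ K) ⊕ (M2 ⊕ K) = M1 ⊕ M2, so the key drops out. Then M2 = (M1 ⊕ M2) ⊕ M1 over the first 4 bytes.
byte 0: (ad ⊕ 58) ⊕ 68 = f5 ⊕ 68 = 9d
byte 1: (3a ⊕ b0) ⊕ 65 = 8a ⊕ 65 = ef
byte 2: (5a ⊕ 48) ⊕ 6c = 12 ⊕ 6c = 7e
byte 3: (18 ⊕ 4c) ⊕ 6c = 54 ⊕ 6c = 38

9d ef 7e 38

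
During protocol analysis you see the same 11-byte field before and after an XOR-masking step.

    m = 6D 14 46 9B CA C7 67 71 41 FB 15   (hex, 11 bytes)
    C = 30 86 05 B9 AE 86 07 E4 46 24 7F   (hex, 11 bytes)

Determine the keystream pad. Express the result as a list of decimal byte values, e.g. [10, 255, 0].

[93, 146, 67, 34, 100, 65, 96, 149, 7, 223, 106]

Since C = m ⊕ pad, XORing both sides with m gives pad = m ⊕ C.
byte 0: 6d ⊕ 30 = 5d
byte 1: 14 ⊕ 86 = 92
byte 2: 46 ⊕ 05 = 43
byte 3: 9b ⊕ b9 = 22
byte 4: ca ⊕ ae = 64
byte 5: c7 ⊕ 86 = 41
byte 6: 67 ⊕ 07 = 60
byte 7: 71 ⊕ e4 = 95
byte 8: 41 ⊕ 46 = 07
byte 9: fb ⊕ 24 = df
byte 10: 15 ⊕ 7f = 6a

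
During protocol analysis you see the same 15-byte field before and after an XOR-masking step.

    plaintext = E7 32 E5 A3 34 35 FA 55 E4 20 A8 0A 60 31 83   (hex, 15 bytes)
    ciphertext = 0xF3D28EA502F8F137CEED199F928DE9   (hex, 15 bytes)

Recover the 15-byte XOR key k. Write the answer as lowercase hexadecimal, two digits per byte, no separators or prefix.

Since ciphertext = plaintext ⊕ k, XORing both sides with plaintext gives k = plaintext ⊕ ciphertext.
e7 ⊕ f3 = 14
32 ⊕ d2 = e0
e5 ⊕ 8e = 6b
a3 ⊕ a5 = 06
34 ⊕ 02 = 36
35 ⊕ f8 = cd
fa ⊕ f1 = 0b
55 ⊕ 37 = 62
e4 ⊕ ce = 2a
20 ⊕ ed = cd
a8 ⊕ 19 = b1
0a ⊕ 9f = 95
60 ⊕ 92 = f2
31 ⊕ 8d = bc
83 ⊕ e9 = 6a

14e06b0636cd0b622acdb195f2bc6a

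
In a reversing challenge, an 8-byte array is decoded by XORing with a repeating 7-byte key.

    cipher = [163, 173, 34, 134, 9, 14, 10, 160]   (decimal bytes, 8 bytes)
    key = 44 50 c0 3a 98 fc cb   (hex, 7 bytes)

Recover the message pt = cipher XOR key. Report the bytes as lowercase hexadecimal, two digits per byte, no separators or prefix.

e7fde2bc91f2c1e4

The 7-byte key repeats, so the effective keystream is 44 50 c0 3a 98 fc cb 44.
byte 0: a3 xor 44 = e7
byte 1: ad xor 50 = fd
byte 2: 22 xor c0 = e2
byte 3: 86 xor 3a = bc
byte 4: 09 xor 98 = 91
byte 5: 0e xor fc = f2
byte 6: 0a xor cb = c1
byte 7: a0 xor 44 = e4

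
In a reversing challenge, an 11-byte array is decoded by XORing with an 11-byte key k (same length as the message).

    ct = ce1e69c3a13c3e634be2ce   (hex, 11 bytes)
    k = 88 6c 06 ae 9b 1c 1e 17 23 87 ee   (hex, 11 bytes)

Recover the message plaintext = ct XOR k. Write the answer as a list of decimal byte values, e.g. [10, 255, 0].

XOR is its own inverse, so applying the key byte-wise gives the result directly.
byte 0: ce ⊕ 88 = 46
byte 1: 1e ⊕ 6c = 72
byte 2: 69 ⊕ 06 = 6f
byte 3: c3 ⊕ ae = 6d
byte 4: a1 ⊕ 9b = 3a
byte 5: 3c ⊕ 1c = 20
byte 6: 3e ⊕ 1e = 20
byte 7: 63 ⊕ 17 = 74
byte 8: 4b ⊕ 23 = 68
byte 9: e2 ⊕ 87 = 65
byte 10: ce ⊕ ee = 20

[70, 114, 111, 109, 58, 32, 32, 116, 104, 101, 32]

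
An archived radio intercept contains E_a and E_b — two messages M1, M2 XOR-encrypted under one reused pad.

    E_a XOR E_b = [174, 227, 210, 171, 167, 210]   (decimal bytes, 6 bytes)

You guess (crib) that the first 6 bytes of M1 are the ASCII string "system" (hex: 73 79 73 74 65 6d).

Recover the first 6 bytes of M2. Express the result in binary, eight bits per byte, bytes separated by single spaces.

11011101 10011010 10100001 11011111 11000010 10111111

Since E_a ⊕ E_b = M1 ⊕ M2, XORing with the guessed M1 bytes yields the corresponding M2 bytes: M2 = (E_a ⊕ E_b) ⊕ M1.
174 ⊕ 115 = 221
227 ⊕ 121 = 154
210 ⊕ 115 = 161
171 ⊕ 116 = 223
167 ⊕ 101 = 194
210 ⊕ 109 = 191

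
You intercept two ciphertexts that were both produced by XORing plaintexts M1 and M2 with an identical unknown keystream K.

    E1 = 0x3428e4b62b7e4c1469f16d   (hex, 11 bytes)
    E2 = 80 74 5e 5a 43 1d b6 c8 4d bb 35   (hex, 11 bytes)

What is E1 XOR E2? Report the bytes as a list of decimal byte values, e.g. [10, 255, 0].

[180, 92, 186, 236, 104, 99, 250, 220, 36, 74, 88]

E1 ⊕ E2 = (M1 ⊕ K) ⊕ (M2 ⊕ K) = M1 ⊕ M2 — the shared key cancels under XOR.
 52 XOR 128 = 180
 40 XOR 116 =  92
228 XOR  94 = 186
182 XOR  90 = 236
 43 XOR  67 = 104
126 XOR  29 =  99
 76 XOR 182 = 250
 20 XOR 200 = 220
105 XOR  77 =  36
241 XOR 187 =  74
109 XOR  53 =  88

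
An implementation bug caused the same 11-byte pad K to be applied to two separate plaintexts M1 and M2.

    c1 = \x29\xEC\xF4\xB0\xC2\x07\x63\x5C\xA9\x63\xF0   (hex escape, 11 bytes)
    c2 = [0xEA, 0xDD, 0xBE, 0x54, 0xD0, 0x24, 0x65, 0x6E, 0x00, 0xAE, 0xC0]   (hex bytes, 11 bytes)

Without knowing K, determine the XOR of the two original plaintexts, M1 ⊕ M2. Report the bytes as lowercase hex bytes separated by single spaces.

c3 31 4a e4 12 23 06 32 a9 cd 30

c1 ⊕ c2 = (M1 ⊕ K) ⊕ (M2 ⊕ K) = M1 ⊕ M2 — the shared key cancels under XOR.
29 ^ ea = c3
ec ^ dd = 31
f4 ^ be = 4a
b0 ^ 54 = e4
c2 ^ d0 = 12
07 ^ 24 = 23
63 ^ 65 = 06
5c ^ 6e = 32
a9 ^ 00 = a9
63 ^ ae = cd
f0 ^ c0 = 30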